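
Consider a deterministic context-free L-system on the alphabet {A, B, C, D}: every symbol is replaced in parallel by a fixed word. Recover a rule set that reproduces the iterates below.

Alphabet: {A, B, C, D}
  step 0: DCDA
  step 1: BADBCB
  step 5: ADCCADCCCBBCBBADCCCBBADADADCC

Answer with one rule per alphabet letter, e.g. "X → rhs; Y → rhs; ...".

  step 0 ⇒ step 1: DCDA ⇒ B·AD·B·CB
    A ↦ CB
    C ↦ AD
    D ↦ B
    B ↦ C  (constrained at step 1)

A->CB, B->C, C->AD, D->B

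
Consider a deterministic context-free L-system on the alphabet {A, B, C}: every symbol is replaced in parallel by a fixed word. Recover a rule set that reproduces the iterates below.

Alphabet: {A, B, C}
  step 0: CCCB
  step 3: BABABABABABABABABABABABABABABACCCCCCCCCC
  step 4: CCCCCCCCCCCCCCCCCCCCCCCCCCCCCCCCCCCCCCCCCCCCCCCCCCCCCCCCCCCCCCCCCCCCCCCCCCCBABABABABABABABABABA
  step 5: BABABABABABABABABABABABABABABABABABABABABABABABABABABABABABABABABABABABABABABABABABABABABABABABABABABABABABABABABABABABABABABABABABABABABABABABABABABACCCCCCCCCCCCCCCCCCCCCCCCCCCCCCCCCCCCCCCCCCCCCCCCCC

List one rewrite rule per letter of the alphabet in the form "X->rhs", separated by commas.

A->CCC, B->CC, C->BA

  step 4 ⇒ step 5: CCCCCCCCCCCCCCCCCCCCCCCCCCCCCCCCCCCCCCCCCCCCCCCCCCCCCCCCCCCCCCCCCCCCCCCCCCCBABABABABABABABABABA ⇒ BA·BA·BA·BA·BA·BA·BA·BA·BA·BA·BA·BA·BA·BA·BA·BA·BA·BA·BA·BA·BA·BA·BA·BA·BA·BA·BA·BA·BA·BA·BA·BA·BA·BA·BA·BA·BA·BA·BA·BA·BA·BA·BA·BA·BA·BA·BA·BA·BA·BA·BA·BA·BA·BA·BA·BA·BA·BA·BA·BA·BA·BA·BA·BA·BA·BA·BA·BA·BA·BA·BA·BA·BA·BA·BA·CC·CCC·CC·CCC·CC·CCC·CC·CCC·CC·CCC·CC·CCC·CC·CCC·CC·CCC·CC·CCC·CC·CCC
    A ↦ CCC
    B ↦ CC
    C ↦ BA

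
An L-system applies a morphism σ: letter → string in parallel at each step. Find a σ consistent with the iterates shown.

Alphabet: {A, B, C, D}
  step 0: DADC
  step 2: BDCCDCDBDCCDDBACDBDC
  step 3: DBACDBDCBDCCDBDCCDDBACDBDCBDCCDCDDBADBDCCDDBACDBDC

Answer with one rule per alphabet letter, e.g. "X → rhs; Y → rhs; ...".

  step 2 ⇒ step 3: BDCCDCDBDCCDDBACDBDC ⇒ DBA·CD·BDC·BDC·CD·BDC·CD·DBA·CD·BDC·BDC·CD·CD·DBA·D·BDC·CD·DBA·CD·BDC
    A ↦ D
    B ↦ DBA
    C ↦ BDC
    D ↦ CD

A->D, B->DBA, C->BDC, D->CD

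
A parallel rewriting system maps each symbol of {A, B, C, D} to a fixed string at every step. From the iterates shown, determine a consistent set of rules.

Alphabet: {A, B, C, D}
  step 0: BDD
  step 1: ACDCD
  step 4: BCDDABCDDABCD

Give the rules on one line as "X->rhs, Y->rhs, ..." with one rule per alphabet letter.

  step 0 ⇒ step 1: BDD ⇒ A·CD·CD
    B ↦ A
    D ↦ CD
    A ↦ D  (constrained at step 1)
    C ↦ B  (constrained at step 1)

A->D, B->A, C->B, D->CD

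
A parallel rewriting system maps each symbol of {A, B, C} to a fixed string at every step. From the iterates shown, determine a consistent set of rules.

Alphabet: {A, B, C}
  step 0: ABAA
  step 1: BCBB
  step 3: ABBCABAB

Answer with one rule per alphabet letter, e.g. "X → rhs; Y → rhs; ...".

  step 0 ⇒ step 1: ABAA ⇒ B·C·B·B
    A ↦ B
    B ↦ C
    C ↦ AB  (constrained at step 1)

A->B, B->C, C->AB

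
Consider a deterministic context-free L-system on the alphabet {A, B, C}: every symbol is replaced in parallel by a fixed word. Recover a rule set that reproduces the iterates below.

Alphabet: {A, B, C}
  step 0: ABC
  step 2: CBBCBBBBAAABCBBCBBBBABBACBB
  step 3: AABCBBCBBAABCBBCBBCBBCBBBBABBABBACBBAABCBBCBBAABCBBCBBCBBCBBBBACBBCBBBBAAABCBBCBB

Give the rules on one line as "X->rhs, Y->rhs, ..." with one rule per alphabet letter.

A->BBA, B->CBB, C->AAB

  step 2 ⇒ step 3: CBBCBBBBAAABCBBCBBBBABBACBB ⇒ AAB·CBB·CBB·AAB·CBB·CBB·CBB·CBB·BBA·BBA·BBA·CBB·AAB·CBB·CBB·AAB·CBB·CBB·CBB·CBB·BBA·CBB·CBB·BBA·AAB·CBB·CBB
    A ↦ BBA
    B ↦ CBB
    C ↦ AAB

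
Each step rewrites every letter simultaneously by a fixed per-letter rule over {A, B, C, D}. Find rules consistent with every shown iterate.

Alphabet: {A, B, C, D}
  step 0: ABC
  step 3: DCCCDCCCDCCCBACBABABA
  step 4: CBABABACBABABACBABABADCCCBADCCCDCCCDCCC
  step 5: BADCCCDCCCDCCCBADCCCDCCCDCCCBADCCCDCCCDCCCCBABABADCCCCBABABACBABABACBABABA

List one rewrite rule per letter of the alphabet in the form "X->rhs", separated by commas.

  step 4 ⇒ step 5: CBABABACBABABACBABABADCCCBADCCCDCCCDCCC ⇒ BA·D·CCC·D·CCC·D·CCC·BA·D·CCC·D·CCC·D·CCC·BA·D·CCC·D·CCC·D·CCC·C·BA·BA·BA·D·CCC·C·BA·BA·BA·C·BA·BA·BA·C·BA·BA·BA
    A ↦ CCC
    B ↦ D
    C ↦ BA
    D ↦ C

A->CCC, B->D, C->BA, D->C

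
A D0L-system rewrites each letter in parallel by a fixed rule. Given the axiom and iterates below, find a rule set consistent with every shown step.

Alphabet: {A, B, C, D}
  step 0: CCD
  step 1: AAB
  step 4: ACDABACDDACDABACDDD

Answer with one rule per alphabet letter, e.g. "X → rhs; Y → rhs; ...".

  step 0 ⇒ step 1: CCD ⇒ A·A·B
    C ↦ A
    D ↦ B
    A ↦ ACD  (constrained at step 1)
    B ↦ D  (constrained at step 1)

A->ACD, B->D, C->A, D->B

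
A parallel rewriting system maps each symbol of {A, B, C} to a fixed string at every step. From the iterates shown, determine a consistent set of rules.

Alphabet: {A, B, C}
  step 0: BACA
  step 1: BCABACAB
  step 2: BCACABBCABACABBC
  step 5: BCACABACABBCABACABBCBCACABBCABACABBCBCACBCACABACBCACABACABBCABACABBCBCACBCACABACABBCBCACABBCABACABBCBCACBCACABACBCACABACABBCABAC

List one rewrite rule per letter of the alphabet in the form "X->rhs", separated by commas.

  step 1 ⇒ step 2: BCABACAB ⇒ BC·AC·AB·BC·AB·AC·AB·BC
    A ↦ AB
    B ↦ BC
    C ↦ AC

A->AB, B->BC, C->AC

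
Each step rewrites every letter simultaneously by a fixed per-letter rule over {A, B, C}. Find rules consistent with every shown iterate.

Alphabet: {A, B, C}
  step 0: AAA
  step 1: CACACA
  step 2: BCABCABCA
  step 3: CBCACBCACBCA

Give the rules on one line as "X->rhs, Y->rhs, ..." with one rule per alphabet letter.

A->CA, B->C, C->B

  step 2 ⇒ step 3: BCABCABCA ⇒ C·B·CA·C·B·CA·C·B·CA
    A ↦ CA
    B ↦ C
    C ↦ B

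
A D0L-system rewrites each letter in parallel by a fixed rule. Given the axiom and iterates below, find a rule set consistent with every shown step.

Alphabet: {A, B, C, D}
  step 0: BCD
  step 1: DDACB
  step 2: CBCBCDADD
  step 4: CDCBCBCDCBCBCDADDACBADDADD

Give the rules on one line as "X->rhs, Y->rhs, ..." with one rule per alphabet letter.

  step 1 ⇒ step 2: DDACB ⇒ CB·CB·CD·A·DD
    A ↦ CD
    B ↦ DD
    C ↦ A
    D ↦ CB

A->CD, B->DD, C->A, D->CB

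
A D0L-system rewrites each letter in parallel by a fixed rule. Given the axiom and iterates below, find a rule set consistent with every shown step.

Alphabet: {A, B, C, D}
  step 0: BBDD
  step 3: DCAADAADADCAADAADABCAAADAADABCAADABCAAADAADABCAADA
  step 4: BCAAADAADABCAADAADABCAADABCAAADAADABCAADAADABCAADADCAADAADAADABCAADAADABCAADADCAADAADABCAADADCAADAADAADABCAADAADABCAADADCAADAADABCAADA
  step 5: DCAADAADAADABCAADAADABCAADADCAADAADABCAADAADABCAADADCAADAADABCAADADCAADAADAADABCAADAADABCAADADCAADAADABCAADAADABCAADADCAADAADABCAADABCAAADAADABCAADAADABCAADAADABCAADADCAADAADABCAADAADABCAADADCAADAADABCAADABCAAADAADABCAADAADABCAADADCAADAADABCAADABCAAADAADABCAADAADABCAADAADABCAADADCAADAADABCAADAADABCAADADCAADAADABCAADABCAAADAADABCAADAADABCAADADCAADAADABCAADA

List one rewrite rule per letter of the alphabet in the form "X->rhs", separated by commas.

A->ADA, B->DC, C->A, D->BCA

  step 4 ⇒ step 5: BCAAADAADABCAADAADABCAADABCAAADAADABCAADAADABCAADADCAADAADAADABCAADAADABCAADADCAADAADABCAADADCAADAADAADABCAADAADABCAADADCAADAADABCAADA ⇒ DC·A·ADA·ADA·ADA·BCA·ADA·ADA·BCA·ADA·DC·A·ADA·ADA·BCA·ADA·ADA·BCA·ADA·DC·A·ADA·ADA·BCA·ADA·DC·A·ADA·ADA·ADA·BCA·ADA·ADA·BCA·ADA·DC·A·ADA·ADA·BCA·ADA·ADA·BCA·ADA·DC·A·ADA·ADA·BCA·ADA·BCA·A·ADA·ADA·BCA·ADA·ADA·BCA·ADA·ADA·BCA·ADA·DC·A·ADA·ADA·BCA·ADA·ADA·BCA·ADA·DC·A·ADA·ADA·BCA·ADA·BCA·A·ADA·ADA·BCA·ADA·ADA·BCA·ADA·DC·A·ADA·ADA·BCA·ADA·BCA·A·ADA·ADA·BCA·ADA·ADA·BCA·ADA·ADA·BCA·ADA·DC·A·ADA·ADA·BCA·ADA·ADA·BCA·ADA·DC·A·ADA·ADA·BCA·ADA·BCA·A·ADA·ADA·BCA·ADA·ADA·BCA·ADA·DC·A·ADA·ADA·BCA·ADA
    A ↦ ADA
    B ↦ DC
    C ↦ A
    D ↦ BCA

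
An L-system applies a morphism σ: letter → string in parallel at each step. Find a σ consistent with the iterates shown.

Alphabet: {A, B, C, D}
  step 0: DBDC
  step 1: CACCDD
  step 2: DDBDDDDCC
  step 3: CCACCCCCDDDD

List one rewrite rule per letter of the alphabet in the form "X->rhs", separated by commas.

  step 2 ⇒ step 3: DDBDDDDCC ⇒ C·C·AC·C·C·C·C·DD·DD
    B ↦ AC
    C ↦ DD
    D ↦ C
  step 1 ⇒ step 2: CACCDD ⇒ DD·B·DD·DD·C·C
    A ↦ B

A->B, B->AC, C->DD, D->C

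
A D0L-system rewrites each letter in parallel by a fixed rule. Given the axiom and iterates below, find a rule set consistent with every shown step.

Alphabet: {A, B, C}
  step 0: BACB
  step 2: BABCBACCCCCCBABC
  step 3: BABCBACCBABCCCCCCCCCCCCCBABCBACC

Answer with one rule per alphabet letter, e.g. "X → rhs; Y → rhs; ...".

  step 2 ⇒ step 3: BABCBACCCCCCBABC ⇒ BA·BC·BA·CC·BA·BC·CC·CC·CC·CC·CC·CC·BA·BC·BA·CC
    A ↦ BC
    B ↦ BA
    C ↦ CC

A->BC, B->BA, C->CC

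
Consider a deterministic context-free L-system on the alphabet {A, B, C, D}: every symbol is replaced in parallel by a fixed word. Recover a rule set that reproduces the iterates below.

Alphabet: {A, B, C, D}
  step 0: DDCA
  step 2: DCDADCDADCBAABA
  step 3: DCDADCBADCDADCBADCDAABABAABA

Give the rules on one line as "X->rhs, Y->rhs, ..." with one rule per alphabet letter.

  step 2 ⇒ step 3: DCDADCDADCBAABA ⇒ DC·DA·DC·BA·DC·DA·DC·BA·DC·DA·A·BA·BA·A·BA
    A ↦ BA
    B ↦ A
    C ↦ DA
    D ↦ DC

A->BA, B->A, C->DA, D->DC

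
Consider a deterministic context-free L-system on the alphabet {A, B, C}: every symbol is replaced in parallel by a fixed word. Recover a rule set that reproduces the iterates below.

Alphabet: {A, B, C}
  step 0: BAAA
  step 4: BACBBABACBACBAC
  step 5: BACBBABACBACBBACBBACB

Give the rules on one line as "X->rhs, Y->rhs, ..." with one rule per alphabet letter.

A->C, B->BA, C->B

  step 4 ⇒ step 5: BACBBABACBACBAC ⇒ BA·C·B·BA·BA·C·BA·C·B·BA·C·B·BA·C·B
    A ↦ C
    B ↦ BA
    C ↦ B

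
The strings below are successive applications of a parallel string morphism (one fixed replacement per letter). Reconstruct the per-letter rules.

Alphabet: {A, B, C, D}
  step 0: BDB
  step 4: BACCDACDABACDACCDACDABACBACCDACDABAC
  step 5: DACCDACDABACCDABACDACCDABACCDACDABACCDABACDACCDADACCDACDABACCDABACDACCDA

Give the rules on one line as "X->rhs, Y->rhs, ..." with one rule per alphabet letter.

A->C, B->DA, C->CDA, D->BA

  step 4 ⇒ step 5: BACCDACDABACDACCDACDABACBACCDACDABAC ⇒ DA·C·CDA·CDA·BA·C·CDA·BA·C·DA·C·CDA·BA·C·CDA·CDA·BA·C·CDA·BA·C·DA·C·CDA·DA·C·CDA·CDA·BA·C·CDA·BA·C·DA·C·CDA
    A ↦ C
    B ↦ DA
    C ↦ CDA
    D ↦ BA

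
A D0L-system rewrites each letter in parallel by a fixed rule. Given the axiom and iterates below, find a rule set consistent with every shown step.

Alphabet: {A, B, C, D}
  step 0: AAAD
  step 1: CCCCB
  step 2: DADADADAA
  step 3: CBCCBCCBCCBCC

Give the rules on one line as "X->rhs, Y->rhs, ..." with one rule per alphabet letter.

A->C, B->A, C->DA, D->CB

  step 2 ⇒ step 3: DADADADAA ⇒ CB·C·CB·C·CB·C·CB·C·C
    A ↦ C
    D ↦ CB
  step 1 ⇒ step 2: CCCCB ⇒ DA·DA·DA·DA·A
    B ↦ A
  step 1 ⇒ step 2: CCCCB ⇒ DA·DA·DA·DA·A
    C ↦ DA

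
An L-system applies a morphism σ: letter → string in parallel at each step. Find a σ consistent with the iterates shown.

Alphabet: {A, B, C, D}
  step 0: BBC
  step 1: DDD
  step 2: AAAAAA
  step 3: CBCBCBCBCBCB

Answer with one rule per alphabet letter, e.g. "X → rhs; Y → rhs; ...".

A->CB, B->D, C->D, D->AA

  step 2 ⇒ step 3: AAAAAA ⇒ CB·CB·CB·CB·CB·CB
    A ↦ CB
  step 0 ⇒ step 1: BBC ⇒ D·D·D
    B ↦ D
  step 0 ⇒ step 1: BBC ⇒ D·D·D
    C ↦ D
  step 1 ⇒ step 2: DDD ⇒ AA·AA·AA
    D ↦ AA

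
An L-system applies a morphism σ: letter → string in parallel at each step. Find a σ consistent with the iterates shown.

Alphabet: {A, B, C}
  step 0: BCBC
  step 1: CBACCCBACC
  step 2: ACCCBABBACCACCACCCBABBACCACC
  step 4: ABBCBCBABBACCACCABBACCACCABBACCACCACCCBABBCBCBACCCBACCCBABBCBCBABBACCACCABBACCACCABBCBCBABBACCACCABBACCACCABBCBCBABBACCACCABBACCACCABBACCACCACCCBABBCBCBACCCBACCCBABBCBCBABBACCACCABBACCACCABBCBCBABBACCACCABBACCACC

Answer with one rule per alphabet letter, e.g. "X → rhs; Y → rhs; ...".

A->ABB, B->CB, C->ACC

  step 1 ⇒ step 2: CBACCCBACC ⇒ ACC·CB·ABB·ACC·ACC·ACC·CB·ABB·ACC·ACC
    A ↦ ABB
    B ↦ CB
    C ↦ ACC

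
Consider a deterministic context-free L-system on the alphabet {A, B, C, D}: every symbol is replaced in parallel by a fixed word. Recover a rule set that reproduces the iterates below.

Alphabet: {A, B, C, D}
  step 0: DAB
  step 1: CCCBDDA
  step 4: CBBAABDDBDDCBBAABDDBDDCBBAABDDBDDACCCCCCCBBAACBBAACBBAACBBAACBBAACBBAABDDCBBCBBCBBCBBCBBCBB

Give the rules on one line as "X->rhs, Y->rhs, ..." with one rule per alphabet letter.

A->BDD, B->A, C->CBB, D->CCC

  step 0 ⇒ step 1: DAB ⇒ CCC·BDD·A
    A ↦ BDD
    B ↦ A
    D ↦ CCC
    C ↦ CBB  (constrained at step 1)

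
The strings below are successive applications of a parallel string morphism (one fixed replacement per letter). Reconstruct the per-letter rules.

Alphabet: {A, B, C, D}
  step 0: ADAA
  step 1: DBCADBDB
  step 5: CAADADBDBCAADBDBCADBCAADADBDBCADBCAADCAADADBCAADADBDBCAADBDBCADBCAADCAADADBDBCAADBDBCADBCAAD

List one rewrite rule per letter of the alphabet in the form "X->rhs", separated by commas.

  step 0 ⇒ step 1: ADAA ⇒ DB·CA·DB·DB
    A ↦ DB
    D ↦ CA
    B ↦ AD  (constrained at step 1)
    C ↦ A  (constrained at step 1)

A->DB, B->AD, C->A, D->CA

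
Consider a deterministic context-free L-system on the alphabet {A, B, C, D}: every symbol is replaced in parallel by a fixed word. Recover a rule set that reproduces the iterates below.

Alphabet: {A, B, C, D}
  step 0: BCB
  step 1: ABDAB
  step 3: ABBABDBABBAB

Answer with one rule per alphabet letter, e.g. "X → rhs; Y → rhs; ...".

  step 0 ⇒ step 1: BCB ⇒ AB·D·AB
    B ↦ AB
    C ↦ D
    A ↦ B  (constrained at step 1)
    D ↦ CA  (constrained at step 1)

A->B, B->AB, C->D, D->CA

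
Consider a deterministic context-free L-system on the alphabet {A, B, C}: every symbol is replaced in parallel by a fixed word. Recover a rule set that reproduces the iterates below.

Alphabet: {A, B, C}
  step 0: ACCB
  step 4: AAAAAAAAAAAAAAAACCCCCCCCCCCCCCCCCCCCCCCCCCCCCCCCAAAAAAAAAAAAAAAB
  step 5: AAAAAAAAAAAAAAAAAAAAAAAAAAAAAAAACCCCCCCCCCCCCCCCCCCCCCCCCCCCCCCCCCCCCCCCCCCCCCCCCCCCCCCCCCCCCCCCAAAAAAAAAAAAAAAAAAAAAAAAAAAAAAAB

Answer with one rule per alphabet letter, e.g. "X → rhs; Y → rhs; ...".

A->AA, B->AB, C->CC

  step 4 ⇒ step 5: AAAAAAAAAAAAAAAACCCCCCCCCCCCCCCCCCCCCCCCCCCCCCCCAAAAAAAAAAAAAAAB ⇒ AA·AA·AA·AA·AA·AA·AA·AA·AA·AA·AA·AA·AA·AA·AA·AA·CC·CC·CC·CC·CC·CC·CC·CC·CC·CC·CC·CC·CC·CC·CC·CC·CC·CC·CC·CC·CC·CC·CC·CC·CC·CC·CC·CC·CC·CC·CC·CC·AA·AA·AA·AA·AA·AA·AA·AA·AA·AA·AA·AA·AA·AA·AA·AB
    A ↦ AA
    B ↦ AB
    C ↦ CC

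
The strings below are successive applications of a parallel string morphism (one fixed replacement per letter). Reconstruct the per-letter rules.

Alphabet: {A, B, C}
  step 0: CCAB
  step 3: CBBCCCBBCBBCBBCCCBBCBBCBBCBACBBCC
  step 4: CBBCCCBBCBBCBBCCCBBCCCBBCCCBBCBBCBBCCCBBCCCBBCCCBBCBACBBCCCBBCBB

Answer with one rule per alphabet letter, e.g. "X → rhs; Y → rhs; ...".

  step 3 ⇒ step 4: CBBCCCBBCBBCBBCCCBBCBBCBBCBACBBCC ⇒ CBB·C·C·CBB·CBB·CBB·C·C·CBB·C·C·CBB·C·C·CBB·CBB·CBB·C·C·CBB·C·C·CBB·C·C·CBB·C·BA·CBB·C·C·CBB·CBB
    A ↦ BA
    B ↦ C
    C ↦ CBB

A->BA, B->C, C->CBB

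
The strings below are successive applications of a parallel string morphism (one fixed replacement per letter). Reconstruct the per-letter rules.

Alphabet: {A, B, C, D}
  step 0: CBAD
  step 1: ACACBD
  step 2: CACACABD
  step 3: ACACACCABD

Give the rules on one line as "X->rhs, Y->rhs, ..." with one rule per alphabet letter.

A->C, B->CA, C->A, D->BD

  step 2 ⇒ step 3: CACACABD ⇒ A·C·A·C·A·C·CA·BD
    A ↦ C
    B ↦ CA
    C ↦ A
    D ↦ BD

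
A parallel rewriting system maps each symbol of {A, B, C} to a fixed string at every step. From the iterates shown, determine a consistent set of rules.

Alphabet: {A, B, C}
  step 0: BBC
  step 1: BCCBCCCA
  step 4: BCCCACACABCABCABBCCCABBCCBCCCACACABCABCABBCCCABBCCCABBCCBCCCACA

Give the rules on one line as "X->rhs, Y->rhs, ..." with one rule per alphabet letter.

  step 0 ⇒ step 1: BBC ⇒ BCC·BCC·CA
    B ↦ BCC
    C ↦ CA
    A ↦ B  (constrained at step 1)

A->B, B->BCC, C->CA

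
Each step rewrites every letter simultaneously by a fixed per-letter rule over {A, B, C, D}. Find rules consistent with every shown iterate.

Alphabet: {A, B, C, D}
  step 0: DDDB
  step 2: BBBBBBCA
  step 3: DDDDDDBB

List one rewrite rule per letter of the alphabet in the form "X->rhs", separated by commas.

  step 2 ⇒ step 3: BBBBBBCA ⇒ D·D·D·D·D·D·B·B
    A ↦ B
    B ↦ D
    C ↦ B
    D ↦ CA  (constrained at step 0)

A->B, B->D, C->B, D->CA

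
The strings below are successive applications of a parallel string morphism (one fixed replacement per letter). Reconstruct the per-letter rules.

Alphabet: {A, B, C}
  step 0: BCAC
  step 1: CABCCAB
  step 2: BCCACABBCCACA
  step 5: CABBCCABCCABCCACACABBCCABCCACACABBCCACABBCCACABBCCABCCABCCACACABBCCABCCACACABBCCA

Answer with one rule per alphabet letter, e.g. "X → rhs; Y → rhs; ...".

  step 1 ⇒ step 2: CABCCAB ⇒ B·CCA·CA·B·B·CCA·CA
    A ↦ CCA
    B ↦ CA
    C ↦ B

A->CCA, B->CA, C->B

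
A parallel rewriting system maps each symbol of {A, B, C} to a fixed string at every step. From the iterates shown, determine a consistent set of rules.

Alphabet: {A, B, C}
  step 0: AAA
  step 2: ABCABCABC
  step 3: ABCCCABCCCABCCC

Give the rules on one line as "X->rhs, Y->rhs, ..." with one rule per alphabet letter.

A->AB, B->C, C->CC

  step 2 ⇒ step 3: ABCABCABC ⇒ AB·C·CC·AB·C·CC·AB·C·CC
    A ↦ AB
    B ↦ C
    C ↦ CC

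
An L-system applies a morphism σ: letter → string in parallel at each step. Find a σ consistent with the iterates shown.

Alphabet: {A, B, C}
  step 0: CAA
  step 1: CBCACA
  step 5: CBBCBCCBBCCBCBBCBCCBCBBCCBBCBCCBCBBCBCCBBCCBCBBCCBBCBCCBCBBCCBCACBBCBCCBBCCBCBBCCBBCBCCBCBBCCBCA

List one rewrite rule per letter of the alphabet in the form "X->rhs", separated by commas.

A->CA, B->BC, C->CB

  step 0 ⇒ step 1: CAA ⇒ CB·CA·CA
    A ↦ CA
    C ↦ CB
    B ↦ BC  (constrained at step 1)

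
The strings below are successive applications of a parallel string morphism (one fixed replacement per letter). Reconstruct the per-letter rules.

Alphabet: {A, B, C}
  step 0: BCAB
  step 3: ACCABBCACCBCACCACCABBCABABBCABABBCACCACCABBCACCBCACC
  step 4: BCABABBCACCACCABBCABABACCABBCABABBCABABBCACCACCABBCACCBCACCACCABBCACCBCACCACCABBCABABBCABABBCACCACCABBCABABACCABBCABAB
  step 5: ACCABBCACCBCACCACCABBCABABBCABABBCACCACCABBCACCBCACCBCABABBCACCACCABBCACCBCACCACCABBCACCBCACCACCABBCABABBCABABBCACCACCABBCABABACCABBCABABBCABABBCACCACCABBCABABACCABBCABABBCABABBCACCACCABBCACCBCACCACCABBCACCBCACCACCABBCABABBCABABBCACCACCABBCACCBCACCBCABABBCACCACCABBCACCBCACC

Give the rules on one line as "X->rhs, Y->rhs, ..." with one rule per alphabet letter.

  step 4 ⇒ step 5: BCABABBCACCACCABBCABABACCABBCABABBCABABBCACCACCABBCACCBCACCACCABBCACCBCACCACCABBCABABBCABABBCACCACCABBCABABACCABBCABAB ⇒ ACC·AB·BC·ACC·BC·ACC·ACC·AB·BC·AB·AB·BC·AB·AB·BC·ACC·ACC·AB·BC·ACC·BC·ACC·BC·AB·AB·BC·ACC·ACC·AB·BC·ACC·BC·ACC·ACC·AB·BC·ACC·BC·ACC·ACC·AB·BC·AB·AB·BC·AB·AB·BC·ACC·ACC·AB·BC·AB·AB·ACC·AB·BC·AB·AB·BC·AB·AB·BC·ACC·ACC·AB·BC·AB·AB·ACC·AB·BC·AB·AB·BC·AB·AB·BC·ACC·ACC·AB·BC·ACC·BC·ACC·ACC·AB·BC·ACC·BC·ACC·ACC·AB·BC·AB·AB·BC·AB·AB·BC·ACC·ACC·AB·BC·ACC·BC·ACC·BC·AB·AB·BC·ACC·ACC·AB·BC·ACC·BC·ACC
    A ↦ BC
    B ↦ ACC
    C ↦ AB

A->BC, B->ACC, C->AB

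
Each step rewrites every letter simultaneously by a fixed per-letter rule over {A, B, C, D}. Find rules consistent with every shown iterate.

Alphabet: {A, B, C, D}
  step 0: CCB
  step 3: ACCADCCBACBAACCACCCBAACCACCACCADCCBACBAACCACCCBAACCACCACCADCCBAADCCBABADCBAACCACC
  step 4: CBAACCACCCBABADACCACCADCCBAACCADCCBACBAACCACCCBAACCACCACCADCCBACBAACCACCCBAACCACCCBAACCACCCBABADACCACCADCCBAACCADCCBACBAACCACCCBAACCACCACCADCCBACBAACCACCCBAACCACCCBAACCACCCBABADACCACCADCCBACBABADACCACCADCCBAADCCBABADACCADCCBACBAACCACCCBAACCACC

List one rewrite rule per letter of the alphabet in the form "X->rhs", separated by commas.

  step 3 ⇒ step 4: ACCADCCBACBAACCACCCBAACCACCACCADCCBACBAACCACCCBAACCACCACCADCCBAADCCBABADCBAACCACC ⇒ CBA·ACC·ACC·CBA·BAD·ACC·ACC·ADC·CBA·ACC·ADC·CBA·CBA·ACC·ACC·CBA·ACC·ACC·ACC·ADC·CBA·CBA·ACC·ACC·CBA·ACC·ACC·CBA·ACC·ACC·CBA·BAD·ACC·ACC·ADC·CBA·ACC·ADC·CBA·CBA·ACC·ACC·CBA·ACC·ACC·ACC·ADC·CBA·CBA·ACC·ACC·CBA·ACC·ACC·CBA·ACC·ACC·CBA·BAD·ACC·ACC·ADC·CBA·CBA·BAD·ACC·ACC·ADC·CBA·ADC·CBA·BAD·ACC·ADC·CBA·CBA·ACC·ACC·CBA·ACC·ACC
    A ↦ CBA
    B ↦ ADC
    C ↦ ACC
    D ↦ BAD

A->CBA, B->ADC, C->ACC, D->BAD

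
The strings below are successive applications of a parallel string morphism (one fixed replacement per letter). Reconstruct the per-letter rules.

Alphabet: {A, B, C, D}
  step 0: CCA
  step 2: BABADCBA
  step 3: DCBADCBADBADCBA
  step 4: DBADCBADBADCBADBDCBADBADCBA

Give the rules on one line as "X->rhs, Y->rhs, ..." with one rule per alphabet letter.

  step 3 ⇒ step 4: DCBADCBADBADCBA ⇒ DB·A·DC·BA·DB·A·DC·BA·DB·DC·BA·DB·A·DC·BA
    A ↦ BA
    B ↦ DC
    C ↦ A
    D ↦ DB

A->BA, B->DC, C->A, D->DB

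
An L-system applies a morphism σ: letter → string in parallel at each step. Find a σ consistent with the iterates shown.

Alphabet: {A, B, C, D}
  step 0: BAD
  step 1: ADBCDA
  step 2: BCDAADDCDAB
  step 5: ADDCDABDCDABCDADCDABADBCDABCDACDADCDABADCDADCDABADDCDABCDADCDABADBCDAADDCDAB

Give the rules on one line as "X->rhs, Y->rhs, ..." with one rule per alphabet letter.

A->B, B->AD, C->D, D->CDA

  step 1 ⇒ step 2: ADBCDA ⇒ B·CDA·AD·D·CDA·B
    A ↦ B
    B ↦ AD
    C ↦ D
    D ↦ CDA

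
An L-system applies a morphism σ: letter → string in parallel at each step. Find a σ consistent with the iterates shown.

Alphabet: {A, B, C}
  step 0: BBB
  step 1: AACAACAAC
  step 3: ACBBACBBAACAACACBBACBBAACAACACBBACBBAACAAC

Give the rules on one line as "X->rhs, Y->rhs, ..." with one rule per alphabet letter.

A->AC, B->AAC, C->BB

  step 0 ⇒ step 1: BBB ⇒ AAC·AAC·AAC
    B ↦ AAC
    A ↦ AC  (constrained at step 1)
    C ↦ BB  (constrained at step 1)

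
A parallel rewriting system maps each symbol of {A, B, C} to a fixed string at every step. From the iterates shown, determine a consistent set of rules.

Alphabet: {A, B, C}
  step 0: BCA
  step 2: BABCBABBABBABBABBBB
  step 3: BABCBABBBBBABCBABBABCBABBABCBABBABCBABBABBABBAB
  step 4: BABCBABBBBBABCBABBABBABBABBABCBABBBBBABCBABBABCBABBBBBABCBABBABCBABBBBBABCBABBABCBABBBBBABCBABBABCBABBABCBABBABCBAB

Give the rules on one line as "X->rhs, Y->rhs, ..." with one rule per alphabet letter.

  step 3 ⇒ step 4: BABCBABBBBBABCBABBABCBABBABCBABBABCBABBABBABBAB ⇒ BAB·C·BAB·BBB·BAB·C·BAB·BAB·BAB·BAB·BAB·C·BAB·BBB·BAB·C·BAB·BAB·C·BAB·BBB·BAB·C·BAB·BAB·C·BAB·BBB·BAB·C·BAB·BAB·C·BAB·BBB·BAB·C·BAB·BAB·C·BAB·BAB·C·BAB·BAB·C·BAB
    A ↦ C
    B ↦ BAB
    C ↦ BBB

A->C, B->BAB, C->BBB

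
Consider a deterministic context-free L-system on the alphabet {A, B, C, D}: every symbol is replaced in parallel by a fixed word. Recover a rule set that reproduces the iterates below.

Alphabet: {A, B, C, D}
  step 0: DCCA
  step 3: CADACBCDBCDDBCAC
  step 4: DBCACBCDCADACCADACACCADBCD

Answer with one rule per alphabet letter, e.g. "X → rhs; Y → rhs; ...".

A->BC, B->CA, C->D, D->AC

  step 3 ⇒ step 4: CADACBCDBCDDBCAC ⇒ D·BC·AC·BC·D·CA·D·AC·CA·D·AC·AC·CA·D·BC·D
    A ↦ BC
    B ↦ CA
    C ↦ D
    D ↦ AC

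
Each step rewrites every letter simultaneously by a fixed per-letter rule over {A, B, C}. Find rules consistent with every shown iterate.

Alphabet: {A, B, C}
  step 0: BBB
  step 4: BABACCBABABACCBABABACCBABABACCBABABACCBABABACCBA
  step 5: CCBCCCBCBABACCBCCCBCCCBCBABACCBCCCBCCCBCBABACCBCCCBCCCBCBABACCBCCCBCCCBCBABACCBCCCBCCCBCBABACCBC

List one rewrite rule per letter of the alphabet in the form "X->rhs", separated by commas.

A->BC, B->CC, C->BA

  step 4 ⇒ step 5: BABACCBABABACCBABABACCBABABACCBABABACCBABABACCBA ⇒ CC·BC·CC·BC·BA·BA·CC·BC·CC·BC·CC·BC·BA·BA·CC·BC·CC·BC·CC·BC·BA·BA·CC·BC·CC·BC·CC·BC·BA·BA·CC·BC·CC·BC·CC·BC·BA·BA·CC·BC·CC·BC·CC·BC·BA·BA·CC·BC
    A ↦ BC
    B ↦ CC
    C ↦ BA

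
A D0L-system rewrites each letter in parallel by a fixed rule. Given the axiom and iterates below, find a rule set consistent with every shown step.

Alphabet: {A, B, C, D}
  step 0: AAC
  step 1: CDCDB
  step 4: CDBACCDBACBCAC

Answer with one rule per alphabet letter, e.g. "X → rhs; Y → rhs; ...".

  step 0 ⇒ step 1: AAC ⇒ CD·CD·B
    A ↦ CD
    C ↦ B
    B ↦ AC  (constrained at step 1)
    D ↦ C  (constrained at step 1)

A->CD, B->AC, C->B, D->C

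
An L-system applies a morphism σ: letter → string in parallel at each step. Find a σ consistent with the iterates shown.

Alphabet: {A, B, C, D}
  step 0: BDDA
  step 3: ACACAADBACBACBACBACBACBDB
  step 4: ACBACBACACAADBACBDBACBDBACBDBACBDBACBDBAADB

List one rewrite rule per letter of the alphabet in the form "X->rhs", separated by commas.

  step 3 ⇒ step 4: ACACAADBACBACBACBACBACBDB ⇒ AC·B·AC·B·AC·AC·AA·DB·AC·B·DB·AC·B·DB·AC·B·DB·AC·B·DB·AC·B·DB·AA·DB
    A ↦ AC
    B ↦ DB
    C ↦ B
    D ↦ AA

A->AC, B->DB, C->B, D->AA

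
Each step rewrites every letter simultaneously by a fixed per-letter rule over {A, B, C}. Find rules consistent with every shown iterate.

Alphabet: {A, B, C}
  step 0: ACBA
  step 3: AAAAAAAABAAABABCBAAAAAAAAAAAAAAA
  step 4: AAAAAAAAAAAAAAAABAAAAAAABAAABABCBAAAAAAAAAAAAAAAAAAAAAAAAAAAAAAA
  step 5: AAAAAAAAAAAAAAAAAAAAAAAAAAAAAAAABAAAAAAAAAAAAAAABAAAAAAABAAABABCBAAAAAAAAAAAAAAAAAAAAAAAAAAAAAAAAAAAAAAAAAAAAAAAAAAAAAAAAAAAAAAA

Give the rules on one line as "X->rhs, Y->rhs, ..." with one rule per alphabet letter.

A->AA, B->BA, C->BC

  step 4 ⇒ step 5: AAAAAAAAAAAAAAAABAAAAAAABAAABABCBAAAAAAAAAAAAAAAAAAAAAAAAAAAAAAA ⇒ AA·AA·AA·AA·AA·AA·AA·AA·AA·AA·AA·AA·AA·AA·AA·AA·BA·AA·AA·AA·AA·AA·AA·AA·BA·AA·AA·AA·BA·AA·BA·BC·BA·AA·AA·AA·AA·AA·AA·AA·AA·AA·AA·AA·AA·AA·AA·AA·AA·AA·AA·AA·AA·AA·AA·AA·AA·AA·AA·AA·AA·AA·AA·AA
    A ↦ AA
    B ↦ BA
    C ↦ BC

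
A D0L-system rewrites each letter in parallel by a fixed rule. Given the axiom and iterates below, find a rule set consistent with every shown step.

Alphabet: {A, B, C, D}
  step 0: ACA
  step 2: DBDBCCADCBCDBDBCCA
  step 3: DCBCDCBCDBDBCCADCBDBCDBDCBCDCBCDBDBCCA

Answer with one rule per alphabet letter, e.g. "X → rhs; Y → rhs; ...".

A->CCA, B->C, C->DB, D->DCB

  step 2 ⇒ step 3: DBDBCCADCBCDBDBCCA ⇒ DCB·C·DCB·C·DB·DB·CCA·DCB·DB·C·DB·DCB·C·DCB·C·DB·DB·CCA
    A ↦ CCA
    B ↦ C
    C ↦ DB
    D ↦ DCB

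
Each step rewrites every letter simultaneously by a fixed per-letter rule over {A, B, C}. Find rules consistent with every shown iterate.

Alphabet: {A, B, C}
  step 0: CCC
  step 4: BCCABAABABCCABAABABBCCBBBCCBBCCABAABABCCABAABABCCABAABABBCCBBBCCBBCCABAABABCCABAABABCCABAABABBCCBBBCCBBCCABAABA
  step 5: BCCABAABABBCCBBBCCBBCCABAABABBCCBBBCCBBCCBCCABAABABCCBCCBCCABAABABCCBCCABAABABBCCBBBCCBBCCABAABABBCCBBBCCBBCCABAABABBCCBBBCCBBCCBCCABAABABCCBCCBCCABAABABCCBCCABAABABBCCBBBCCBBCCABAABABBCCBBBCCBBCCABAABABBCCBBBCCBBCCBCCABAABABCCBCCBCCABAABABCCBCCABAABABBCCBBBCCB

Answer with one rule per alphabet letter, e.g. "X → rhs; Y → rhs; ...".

A->B, B->BCC, C->ABA

  step 4 ⇒ step 5: BCCABAABABCCABAABABBCCBBBCCBBCCABAABABCCABAABABCCABAABABBCCBBBCCBBCCABAABABCCABAABABCCABAABABBCCBBBCCBBCCABAABA ⇒ BCC·ABA·ABA·B·BCC·B·B·BCC·B·BCC·ABA·ABA·B·BCC·B·B·BCC·B·BCC·BCC·ABA·ABA·BCC·BCC·BCC·ABA·ABA·BCC·BCC·ABA·ABA·B·BCC·B·B·BCC·B·BCC·ABA·ABA·B·BCC·B·B·BCC·B·BCC·ABA·ABA·B·BCC·B·B·BCC·B·BCC·BCC·ABA·ABA·BCC·BCC·BCC·ABA·ABA·BCC·BCC·ABA·ABA·B·BCC·B·B·BCC·B·BCC·ABA·ABA·B·BCC·B·B·BCC·B·BCC·ABA·ABA·B·BCC·B·B·BCC·B·BCC·BCC·ABA·ABA·BCC·BCC·BCC·ABA·ABA·BCC·BCC·ABA·ABA·B·BCC·B·B·BCC·B
    A ↦ B
    B ↦ BCC
    C ↦ ABA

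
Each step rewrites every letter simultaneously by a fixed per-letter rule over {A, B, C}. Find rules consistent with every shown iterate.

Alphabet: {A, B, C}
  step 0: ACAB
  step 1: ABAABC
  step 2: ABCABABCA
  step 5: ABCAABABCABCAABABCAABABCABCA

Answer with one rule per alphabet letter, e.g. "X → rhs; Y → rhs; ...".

  step 1 ⇒ step 2: ABAABC ⇒ AB·C·AB·AB·C·A
    A ↦ AB
    B ↦ C
    C ↦ A

A->AB, B->C, C->A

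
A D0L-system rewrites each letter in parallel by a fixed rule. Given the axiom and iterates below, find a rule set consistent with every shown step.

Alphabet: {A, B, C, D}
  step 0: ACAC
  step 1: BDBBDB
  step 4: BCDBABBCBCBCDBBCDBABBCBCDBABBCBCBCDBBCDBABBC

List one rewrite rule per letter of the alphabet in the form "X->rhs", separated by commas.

A->B, B->BC, C->DB, D->AB

  step 0 ⇒ step 1: ACAC ⇒ B·DB·B·DB
    A ↦ B
    C ↦ DB
    B ↦ BC  (constrained at step 1)
    D ↦ AB  (constrained at step 1)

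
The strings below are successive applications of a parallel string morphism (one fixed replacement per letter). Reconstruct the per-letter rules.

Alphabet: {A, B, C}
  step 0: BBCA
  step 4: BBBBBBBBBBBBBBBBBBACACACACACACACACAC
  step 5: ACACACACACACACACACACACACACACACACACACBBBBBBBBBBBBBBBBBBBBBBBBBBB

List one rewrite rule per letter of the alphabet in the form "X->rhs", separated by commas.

  step 4 ⇒ step 5: BBBBBBBBBBBBBBBBBBACACACACACACACACAC ⇒ AC·AC·AC·AC·AC·AC·AC·AC·AC·AC·AC·AC·AC·AC·AC·AC·AC·AC·BB·B·BB·B·BB·B·BB·B·BB·B·BB·B·BB·B·BB·B·BB·B
    A ↦ BB
    B ↦ AC
    C ↦ B

A->BB, B->AC, C->B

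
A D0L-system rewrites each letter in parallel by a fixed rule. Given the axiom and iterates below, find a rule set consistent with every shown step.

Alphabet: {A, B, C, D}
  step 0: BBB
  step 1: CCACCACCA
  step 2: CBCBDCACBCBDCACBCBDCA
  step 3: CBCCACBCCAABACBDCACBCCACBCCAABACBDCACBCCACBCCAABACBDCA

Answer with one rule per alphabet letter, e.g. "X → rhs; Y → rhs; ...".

A->DCA, B->CCA, C->CB, D->ABA

  step 2 ⇒ step 3: CBCBDCACBCBDCACBCBDCA ⇒ CB·CCA·CB·CCA·ABA·CB·DCA·CB·CCA·CB·CCA·ABA·CB·DCA·CB·CCA·CB·CCA·ABA·CB·DCA
    A ↦ DCA
    B ↦ CCA
    C ↦ CB
    D ↦ ABA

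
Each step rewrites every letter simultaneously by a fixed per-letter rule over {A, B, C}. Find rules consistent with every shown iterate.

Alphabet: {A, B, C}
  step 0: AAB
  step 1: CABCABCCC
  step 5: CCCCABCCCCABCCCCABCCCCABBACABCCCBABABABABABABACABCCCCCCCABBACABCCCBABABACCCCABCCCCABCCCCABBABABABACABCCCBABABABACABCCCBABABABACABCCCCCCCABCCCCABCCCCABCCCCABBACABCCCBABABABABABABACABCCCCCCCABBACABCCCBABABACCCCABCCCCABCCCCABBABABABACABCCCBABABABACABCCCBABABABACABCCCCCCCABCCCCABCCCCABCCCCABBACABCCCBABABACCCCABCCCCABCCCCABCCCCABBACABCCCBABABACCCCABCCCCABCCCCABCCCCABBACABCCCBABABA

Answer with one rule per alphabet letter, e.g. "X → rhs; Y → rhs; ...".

  step 0 ⇒ step 1: AAB ⇒ CAB·CAB·CCC
    A ↦ CAB
    B ↦ CCC
    C ↦ BA  (constrained at step 1)

A->CAB, B->CCC, C->BA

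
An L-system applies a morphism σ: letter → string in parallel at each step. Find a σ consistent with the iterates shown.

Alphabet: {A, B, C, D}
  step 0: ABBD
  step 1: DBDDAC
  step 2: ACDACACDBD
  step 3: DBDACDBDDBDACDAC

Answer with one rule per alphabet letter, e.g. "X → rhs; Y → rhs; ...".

  step 2 ⇒ step 3: ACDACACDBD ⇒ DB·D·AC·DB·D·DB·D·AC·D·AC
    A ↦ DB
    B ↦ D
    C ↦ D
    D ↦ AC

A->DB, B->D, C->D, D->AC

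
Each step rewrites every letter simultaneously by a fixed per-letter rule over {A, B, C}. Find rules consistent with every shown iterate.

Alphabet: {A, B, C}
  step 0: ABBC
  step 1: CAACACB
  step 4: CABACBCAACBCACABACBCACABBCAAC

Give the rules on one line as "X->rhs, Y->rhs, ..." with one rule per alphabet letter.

A->CA, B->AC, C->B

  step 0 ⇒ step 1: ABBC ⇒ CA·AC·AC·B
    A ↦ CA
    B ↦ AC
    C ↦ B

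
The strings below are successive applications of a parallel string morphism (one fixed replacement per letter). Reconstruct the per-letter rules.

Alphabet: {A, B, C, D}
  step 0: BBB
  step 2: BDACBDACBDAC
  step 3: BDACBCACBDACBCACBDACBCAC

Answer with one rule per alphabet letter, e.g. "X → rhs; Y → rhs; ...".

  step 2 ⇒ step 3: BDACBDACBDAC ⇒ BD·AC·BC·AC·BD·AC·BC·AC·BD·AC·BC·AC
    A ↦ BC
    B ↦ BD
    C ↦ AC
    D ↦ AC

A->BC, B->BD, C->AC, D->AC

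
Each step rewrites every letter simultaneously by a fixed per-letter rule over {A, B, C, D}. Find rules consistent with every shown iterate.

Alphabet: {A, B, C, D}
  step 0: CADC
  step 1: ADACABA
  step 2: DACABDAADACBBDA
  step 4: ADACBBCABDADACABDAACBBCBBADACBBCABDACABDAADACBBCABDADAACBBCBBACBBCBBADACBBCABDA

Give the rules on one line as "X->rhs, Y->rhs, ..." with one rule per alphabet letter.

  step 1 ⇒ step 2: ADACABA ⇒ DA·CAB·DA·A·DA·CBB·DA
    A ↦ DA
    B ↦ CBB
    C ↦ A
    D ↦ CAB

A->DA, B->CBB, C->A, D->CAB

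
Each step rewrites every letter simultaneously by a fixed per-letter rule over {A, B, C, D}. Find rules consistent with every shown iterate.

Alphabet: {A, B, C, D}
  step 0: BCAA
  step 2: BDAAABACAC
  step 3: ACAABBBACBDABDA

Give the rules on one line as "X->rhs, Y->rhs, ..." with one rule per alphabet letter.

  step 2 ⇒ step 3: BDAAABACAC ⇒ AC·AA·B·B·B·AC·B·DA·B·DA
    A ↦ B
    B ↦ AC
    C ↦ DA
    D ↦ AA

A->B, B->AC, C->DA, D->AA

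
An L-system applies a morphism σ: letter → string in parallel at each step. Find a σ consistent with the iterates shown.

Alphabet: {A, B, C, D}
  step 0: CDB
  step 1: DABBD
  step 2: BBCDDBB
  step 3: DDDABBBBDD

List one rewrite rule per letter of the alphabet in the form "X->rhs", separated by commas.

A->C, B->D, C->DA, D->BB

  step 2 ⇒ step 3: BBCDDBB ⇒ D·D·DA·BB·BB·D·D
    B ↦ D
    C ↦ DA
    D ↦ BB
  step 1 ⇒ step 2: DABBD ⇒ BB·C·D·D·BB
    A ↦ C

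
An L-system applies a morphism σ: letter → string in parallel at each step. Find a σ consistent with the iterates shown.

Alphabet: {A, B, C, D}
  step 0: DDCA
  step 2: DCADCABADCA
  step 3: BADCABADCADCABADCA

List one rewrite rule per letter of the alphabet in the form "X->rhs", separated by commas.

A->CA, B->D, C->D, D->BA

  step 2 ⇒ step 3: DCADCABADCA ⇒ BA·D·CA·BA·D·CA·D·CA·BA·D·CA
    A ↦ CA
    B ↦ D
    C ↦ D
    D ↦ BA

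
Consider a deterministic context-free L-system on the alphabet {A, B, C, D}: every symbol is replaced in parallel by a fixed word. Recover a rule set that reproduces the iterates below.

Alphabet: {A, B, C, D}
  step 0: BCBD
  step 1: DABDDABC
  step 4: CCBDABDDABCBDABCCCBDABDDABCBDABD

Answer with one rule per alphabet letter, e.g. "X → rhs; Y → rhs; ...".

A->B, B->DAB, C->D, D->C

  step 0 ⇒ step 1: BCBD ⇒ DAB·D·DAB·C
    B ↦ DAB
    C ↦ D
    D ↦ C
    A ↦ B  (constrained at step 1)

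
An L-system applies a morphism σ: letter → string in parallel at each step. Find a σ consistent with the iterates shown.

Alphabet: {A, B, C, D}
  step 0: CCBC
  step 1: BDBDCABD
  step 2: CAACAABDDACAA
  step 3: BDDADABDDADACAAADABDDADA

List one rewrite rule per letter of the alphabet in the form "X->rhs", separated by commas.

  step 2 ⇒ step 3: CAACAABDDACAA ⇒ BD·DA·DA·BD·DA·DA·CA·A·A·DA·BD·DA·DA
    A ↦ DA
    B ↦ CA
    C ↦ BD
    D ↦ A

A->DA, B->CA, C->BD, D->A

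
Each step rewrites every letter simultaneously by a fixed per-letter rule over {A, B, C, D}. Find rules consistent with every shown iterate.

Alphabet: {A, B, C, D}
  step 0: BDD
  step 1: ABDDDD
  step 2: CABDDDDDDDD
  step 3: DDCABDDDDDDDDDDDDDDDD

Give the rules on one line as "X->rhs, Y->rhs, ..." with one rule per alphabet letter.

  step 2 ⇒ step 3: CABDDDDDDDD ⇒ DD·C·AB·DD·DD·DD·DD·DD·DD·DD·DD
    A ↦ C
    B ↦ AB
    C ↦ DD
    D ↦ DD

A->C, B->AB, C->DD, D->DD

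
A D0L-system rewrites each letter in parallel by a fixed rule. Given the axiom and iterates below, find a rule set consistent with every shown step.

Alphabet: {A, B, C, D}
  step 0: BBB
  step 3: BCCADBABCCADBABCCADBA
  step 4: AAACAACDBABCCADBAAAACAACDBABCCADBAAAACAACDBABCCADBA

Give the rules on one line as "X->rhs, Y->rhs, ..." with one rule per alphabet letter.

A->DBA, B->A, C->AAC, D->BCC

  step 3 ⇒ step 4: BCCADBABCCADBABCCADBA ⇒ A·AAC·AAC·DBA·BCC·A·DBA·A·AAC·AAC·DBA·BCC·A·DBA·A·AAC·AAC·DBA·BCC·A·DBA
    A ↦ DBA
    B ↦ A
    C ↦ AAC
    D ↦ BCC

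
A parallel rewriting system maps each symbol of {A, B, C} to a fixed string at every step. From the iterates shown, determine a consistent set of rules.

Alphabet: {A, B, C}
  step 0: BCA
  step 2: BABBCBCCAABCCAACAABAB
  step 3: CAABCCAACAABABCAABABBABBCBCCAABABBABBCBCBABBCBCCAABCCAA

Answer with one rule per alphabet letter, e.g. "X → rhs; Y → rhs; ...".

A->BC, B->CAA, C->BAB

  step 2 ⇒ step 3: BABBCBCCAABCCAACAABAB ⇒ CAA·BC·CAA·CAA·BAB·CAA·BAB·BAB·BC·BC·CAA·BAB·BAB·BC·BC·BAB·BC·BC·CAA·BC·CAA
    A ↦ BC
    B ↦ CAA
    C ↦ BAB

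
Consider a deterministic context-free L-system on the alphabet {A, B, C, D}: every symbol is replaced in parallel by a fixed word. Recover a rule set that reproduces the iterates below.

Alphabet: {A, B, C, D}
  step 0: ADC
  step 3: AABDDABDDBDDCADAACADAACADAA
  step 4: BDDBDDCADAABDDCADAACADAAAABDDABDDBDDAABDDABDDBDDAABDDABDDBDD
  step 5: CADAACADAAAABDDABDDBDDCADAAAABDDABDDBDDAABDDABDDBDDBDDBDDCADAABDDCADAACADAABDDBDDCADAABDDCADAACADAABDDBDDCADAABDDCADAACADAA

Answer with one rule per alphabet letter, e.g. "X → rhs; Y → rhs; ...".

  step 4 ⇒ step 5: BDDBDDCADAABDDCADAACADAAAABDDABDDBDDAABDDABDDBDDAABDDABDDBDD ⇒ CAD·A·A·CAD·A·A·AA·BDD·A·BDD·BDD·CAD·A·A·AA·BDD·A·BDD·BDD·AA·BDD·A·BDD·BDD·BDD·BDD·CAD·A·A·BDD·CAD·A·A·CAD·A·A·BDD·BDD·CAD·A·A·BDD·CAD·A·A·CAD·A·A·BDD·BDD·CAD·A·A·BDD·CAD·A·A·CAD·A·A
    A ↦ BDD
    B ↦ CAD
    C ↦ AA
    D ↦ A

A->BDD, B->CAD, C->AA, D->A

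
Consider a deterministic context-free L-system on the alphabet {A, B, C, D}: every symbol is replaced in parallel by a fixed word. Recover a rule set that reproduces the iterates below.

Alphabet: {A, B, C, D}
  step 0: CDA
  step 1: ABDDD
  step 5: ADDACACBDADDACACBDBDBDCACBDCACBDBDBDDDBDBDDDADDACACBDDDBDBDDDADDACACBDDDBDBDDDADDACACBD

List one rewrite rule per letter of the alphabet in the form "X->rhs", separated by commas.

  step 0 ⇒ step 1: CDA ⇒ A·BD·DD
    A ↦ DD
    C ↦ A
    D ↦ BD
    B ↦ CAC  (constrained at step 1)

A->DD, B->CAC, C->A, D->BD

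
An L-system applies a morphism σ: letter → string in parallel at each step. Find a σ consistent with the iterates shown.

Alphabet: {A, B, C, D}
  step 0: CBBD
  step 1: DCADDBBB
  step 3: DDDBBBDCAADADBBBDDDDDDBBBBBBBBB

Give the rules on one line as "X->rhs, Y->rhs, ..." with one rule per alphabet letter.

A->AD, B->D, C->DCA, D->BBB

  step 0 ⇒ step 1: CBBD ⇒ DCA·D·D·BBB
    B ↦ D
    C ↦ DCA
    D ↦ BBB
    A ↦ AD  (constrained at step 1)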